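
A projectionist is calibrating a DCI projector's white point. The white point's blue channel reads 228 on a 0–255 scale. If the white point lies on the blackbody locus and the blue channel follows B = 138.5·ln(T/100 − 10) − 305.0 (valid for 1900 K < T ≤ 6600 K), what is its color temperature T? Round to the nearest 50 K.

ln(t − 10) = (228 + 305.0) / 138.5 = 3.8484.
t − 10 = e^3.8484 = 46.917, so t = 56.917.
T = 100·t = 5692 K → 5700 K to the nearest 50 K.

5700 K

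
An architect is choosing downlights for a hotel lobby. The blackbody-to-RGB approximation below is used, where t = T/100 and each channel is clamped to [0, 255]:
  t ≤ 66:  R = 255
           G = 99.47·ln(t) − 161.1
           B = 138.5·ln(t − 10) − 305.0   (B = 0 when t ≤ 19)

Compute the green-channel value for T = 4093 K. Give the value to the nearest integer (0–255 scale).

208

t = 4093/100 = 40.93; the t ≤ 66 branch applies.
G = 99.47·ln 40.93 − 161.1 = 99.47·3.7119 − 161.1 = 208.119.
Rounded: 208.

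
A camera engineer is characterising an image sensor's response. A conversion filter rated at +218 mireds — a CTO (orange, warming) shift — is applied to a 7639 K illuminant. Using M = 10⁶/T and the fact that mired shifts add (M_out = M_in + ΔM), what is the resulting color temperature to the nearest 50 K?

M_in = 10⁶/7639 = 130.91 mireds.
M_out = 130.91 + (+218) = 348.91 mireds.
T_out = 10⁶/348.91 = 2866.1 K → 2850 K.

2850 K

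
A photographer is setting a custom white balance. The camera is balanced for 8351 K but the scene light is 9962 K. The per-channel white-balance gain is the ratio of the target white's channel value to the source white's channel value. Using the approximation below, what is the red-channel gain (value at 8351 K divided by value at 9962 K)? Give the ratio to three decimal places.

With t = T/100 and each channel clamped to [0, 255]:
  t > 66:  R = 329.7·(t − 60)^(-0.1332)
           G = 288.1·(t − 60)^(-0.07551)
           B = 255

1.072

At 9962 K (t = 99.62):
  R = 329.7·(99.62 − 60)^(-0.1332) = 329.7·39.62^(-0.1332) = 329.7·0.61257 = 201.965.
At 8351 K (t = 83.51):
  R = 329.7·(83.51 − 60)^(-0.1332) = 329.7·23.51^(-0.1332) = 329.7·0.65667 = 216.505.
Gain = 216.505 / 201.965 = 1.0720 → 1.072.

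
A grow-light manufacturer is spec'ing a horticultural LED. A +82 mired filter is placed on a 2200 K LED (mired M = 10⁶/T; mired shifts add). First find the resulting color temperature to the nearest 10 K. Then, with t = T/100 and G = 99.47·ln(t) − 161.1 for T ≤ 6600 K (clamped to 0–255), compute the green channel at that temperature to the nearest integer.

M_in = 10⁶/2200 = 454.55; M_out = 454.55 + (+82) = 536.55.
T_out = 10⁶/536.55 = 1863.8 K → 1860 K; t = 18.6.
G = 99.47·ln 18.6 − 161.1 = 99.47·2.9232 − 161.1 = 129.667.
Rounded: 130.

130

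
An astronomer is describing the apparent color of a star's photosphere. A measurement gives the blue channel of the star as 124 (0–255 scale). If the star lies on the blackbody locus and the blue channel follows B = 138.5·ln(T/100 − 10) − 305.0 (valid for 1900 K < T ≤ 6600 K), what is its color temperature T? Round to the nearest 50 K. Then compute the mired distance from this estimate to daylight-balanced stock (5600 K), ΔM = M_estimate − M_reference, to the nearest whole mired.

ln(t − 10) = (124 + 305.0) / 138.5 = 3.0975.
t − 10 = e^3.0975 = 22.142, so t = 32.142.
T = 100·t = 3214 K → 3200 K to the nearest 50 K.
M_estimate = 10⁶/3200 = 312.50; M_reference = 10⁶/5600 = 178.57.
ΔM = 312.50 − 178.57 = 133.93 → +134 mireds.

+134 mireds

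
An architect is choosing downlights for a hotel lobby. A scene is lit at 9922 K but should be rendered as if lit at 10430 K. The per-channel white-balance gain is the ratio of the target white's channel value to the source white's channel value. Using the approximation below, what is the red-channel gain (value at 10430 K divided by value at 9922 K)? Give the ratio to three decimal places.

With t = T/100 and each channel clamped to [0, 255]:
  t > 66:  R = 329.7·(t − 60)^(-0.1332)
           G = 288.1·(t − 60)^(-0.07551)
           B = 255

At 9922 K (t = 99.22):
  R = 329.7·(99.22 − 60)^(-0.1332) = 329.7·39.22^(-0.1332) = 329.7·0.61340 = 202.238.
At 10430 K (t = 104.3):
  R = 329.7·(104.3 − 60)^(-0.1332) = 329.7·44.3^(-0.1332) = 329.7·0.60353 = 198.984.
Gain = 198.984 / 202.238 = 0.9839 → 0.984.

0.984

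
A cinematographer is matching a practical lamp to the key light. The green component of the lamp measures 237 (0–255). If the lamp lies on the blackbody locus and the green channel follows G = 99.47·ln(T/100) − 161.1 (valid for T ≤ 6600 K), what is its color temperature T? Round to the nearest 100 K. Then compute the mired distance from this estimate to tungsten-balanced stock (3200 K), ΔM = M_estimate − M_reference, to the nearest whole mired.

-131 mireds

ln t = (237 + 161.1) / 99.47 = 4.0022.
t = e^4.0022 = 54.719.
T = 100·t = 5472 K → 5500 K to the nearest 100 K.
M_estimate = 10⁶/5500 = 181.82; M_reference = 10⁶/3200 = 312.50.
ΔM = 181.82 − 312.50 = -130.68 → -131 mireds.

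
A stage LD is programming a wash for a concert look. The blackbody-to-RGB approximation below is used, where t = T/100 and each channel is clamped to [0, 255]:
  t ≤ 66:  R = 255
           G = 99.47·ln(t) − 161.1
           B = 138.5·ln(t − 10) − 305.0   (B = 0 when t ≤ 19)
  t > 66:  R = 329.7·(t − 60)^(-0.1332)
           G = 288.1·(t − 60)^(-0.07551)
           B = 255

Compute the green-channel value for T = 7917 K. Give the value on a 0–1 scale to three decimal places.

t = 7917/100 = 79.17; the t > 66 branch applies.
G = 288.1·(79.17 − 60)^(-0.07551) = 288.1·19.17^(-0.07551) = 288.1·0.80011 = 230.511.
On a 0–1 scale: 230.511/255 = 0.9040 → 0.904.

0.904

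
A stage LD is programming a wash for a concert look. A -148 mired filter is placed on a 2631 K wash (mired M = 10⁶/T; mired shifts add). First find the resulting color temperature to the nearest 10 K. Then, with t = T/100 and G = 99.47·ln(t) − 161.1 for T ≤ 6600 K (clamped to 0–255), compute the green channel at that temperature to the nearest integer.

213

M_in = 10⁶/2631 = 380.08; M_out = 380.08 + (-148) = 232.08.
T_out = 10⁶/232.08 = 4308.8 K → 4310 K; t = 43.1.
G = 99.47·ln 43.1 − 161.1 = 99.47·3.7635 − 161.1 = 213.258.
Rounded: 213.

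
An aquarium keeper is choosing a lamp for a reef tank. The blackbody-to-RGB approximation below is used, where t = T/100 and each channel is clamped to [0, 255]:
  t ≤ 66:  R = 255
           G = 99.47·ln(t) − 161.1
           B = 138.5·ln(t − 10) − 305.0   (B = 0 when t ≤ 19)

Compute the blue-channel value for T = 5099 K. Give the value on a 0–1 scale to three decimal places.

t = 5099/100 = 50.99; the t ≤ 66 branch applies.
B = 138.5·ln(50.99 − 10) − 305.0 = 138.5·ln 40.99 − 305.0 = 138.5·3.7133 − 305.0 = 209.296.
On a 0–1 scale: 209.296/255 = 0.8208 → 0.821.

0.821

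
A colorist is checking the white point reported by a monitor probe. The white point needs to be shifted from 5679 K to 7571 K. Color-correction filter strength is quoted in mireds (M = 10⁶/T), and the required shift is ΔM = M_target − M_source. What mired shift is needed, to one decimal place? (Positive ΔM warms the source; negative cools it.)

M_source = 10⁶/5679 = 176.087; M_target = 10⁶/7571 = 132.083.
ΔM = 132.083 − 176.087 = -44.004 → -44.0 mireds, a cooling shift.

-44.0 mireds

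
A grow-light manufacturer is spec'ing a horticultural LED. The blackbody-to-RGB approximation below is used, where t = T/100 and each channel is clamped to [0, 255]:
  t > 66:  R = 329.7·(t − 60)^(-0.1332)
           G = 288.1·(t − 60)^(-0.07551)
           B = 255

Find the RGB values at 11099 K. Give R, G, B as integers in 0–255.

R=195, G=214, B=255

t = 11099/100 = 110.99; the t > 66 branch applies.
R = 329.7·(110.99 − 60)^(-0.1332) = 329.7·50.99^(-0.1332) = 329.7·0.59233 = 195.291.
G = 288.1·(110.99 − 60)^(-0.07551) = 288.1·50.99^(-0.07551) = 288.1·0.74314 = 214.097.
B = 255 by definition for t > 66.
Rounded: (195, 214, 255).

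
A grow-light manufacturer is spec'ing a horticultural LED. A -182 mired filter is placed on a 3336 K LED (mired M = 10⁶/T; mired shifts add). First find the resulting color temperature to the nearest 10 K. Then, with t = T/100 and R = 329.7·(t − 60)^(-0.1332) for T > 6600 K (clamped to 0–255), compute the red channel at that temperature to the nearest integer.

M_in = 10⁶/3336 = 299.76; M_out = 299.76 + (-182) = 117.76.
T_out = 10⁶/117.76 = 8491.8 K → 8490 K; t = 84.9.
R = 329.7·(84.9 − 60)^(-0.1332) = 329.7·24.9^(-0.1332) = 329.7·0.65167 = 214.855.
Rounded: 215.

215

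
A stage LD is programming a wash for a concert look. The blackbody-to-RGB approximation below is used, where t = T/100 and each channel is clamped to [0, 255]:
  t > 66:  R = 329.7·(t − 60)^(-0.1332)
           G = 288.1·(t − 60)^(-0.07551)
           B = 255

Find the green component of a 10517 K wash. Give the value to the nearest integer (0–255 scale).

t = 10517/100 = 105.17; the t > 66 branch applies.
G = 288.1·(105.17 − 60)^(-0.07551) = 288.1·45.17^(-0.07551) = 288.1·0.74997 = 216.066.
Rounded: 216.

216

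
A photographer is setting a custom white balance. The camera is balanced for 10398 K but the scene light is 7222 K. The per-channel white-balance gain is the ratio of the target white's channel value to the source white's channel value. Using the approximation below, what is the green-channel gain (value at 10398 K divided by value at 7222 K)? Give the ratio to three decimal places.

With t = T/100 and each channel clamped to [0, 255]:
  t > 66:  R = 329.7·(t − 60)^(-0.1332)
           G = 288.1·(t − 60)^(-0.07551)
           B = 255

0.908

At 7222 K (t = 72.22):
  G = 288.1·(72.22 − 60)^(-0.07551) = 288.1·12.22^(-0.07551) = 288.1·0.82778 = 238.484.
At 10398 K (t = 103.98):
  G = 288.1·(103.98 − 60)^(-0.07551) = 288.1·43.98^(-0.07551) = 288.1·0.75148 = 216.502.
Gain = 216.502 / 238.484 = 0.9078 → 0.908.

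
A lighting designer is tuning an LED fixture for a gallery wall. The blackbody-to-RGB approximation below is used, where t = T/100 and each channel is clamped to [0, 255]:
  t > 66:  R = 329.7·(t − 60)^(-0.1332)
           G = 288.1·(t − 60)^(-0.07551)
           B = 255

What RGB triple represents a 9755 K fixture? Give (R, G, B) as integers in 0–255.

t = 9755/100 = 97.55; the t > 66 branch applies.
R = 329.7·(97.55 − 60)^(-0.1332) = 329.7·37.55^(-0.1332) = 329.7·0.61697 = 203.414.
G = 288.1·(97.55 − 60)^(-0.07551) = 288.1·37.55^(-0.07551) = 288.1·0.76050 = 219.101.
B = 255 by definition for t > 66.
Rounded: (203, 219, 255).

(203, 219, 255)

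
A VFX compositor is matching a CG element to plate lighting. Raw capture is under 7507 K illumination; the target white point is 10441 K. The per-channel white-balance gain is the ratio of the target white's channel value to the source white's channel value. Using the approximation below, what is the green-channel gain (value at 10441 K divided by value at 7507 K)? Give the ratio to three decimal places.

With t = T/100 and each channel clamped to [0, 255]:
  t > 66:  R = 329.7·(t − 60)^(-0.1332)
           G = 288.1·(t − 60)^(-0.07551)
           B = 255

0.922

At 7507 K (t = 75.07):
  G = 288.1·(75.07 − 60)^(-0.07551) = 288.1·15.07^(-0.07551) = 288.1·0.81478 = 234.738.
At 10441 K (t = 104.41):
  G = 288.1·(104.41 − 60)^(-0.07551) = 288.1·44.41^(-0.07551) = 288.1·0.75093 = 216.343.
Gain = 216.343 / 234.738 = 0.9216 → 0.922.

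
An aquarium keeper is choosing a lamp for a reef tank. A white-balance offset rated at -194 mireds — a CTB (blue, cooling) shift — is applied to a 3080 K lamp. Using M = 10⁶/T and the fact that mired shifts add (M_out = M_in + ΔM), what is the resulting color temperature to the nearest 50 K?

M_in = 10⁶/3080 = 324.68 mireds.
M_out = 324.68 + (-194) = 130.68 mireds.
T_out = 10⁶/130.68 = 7652.6 K → 7650 K.

7650 K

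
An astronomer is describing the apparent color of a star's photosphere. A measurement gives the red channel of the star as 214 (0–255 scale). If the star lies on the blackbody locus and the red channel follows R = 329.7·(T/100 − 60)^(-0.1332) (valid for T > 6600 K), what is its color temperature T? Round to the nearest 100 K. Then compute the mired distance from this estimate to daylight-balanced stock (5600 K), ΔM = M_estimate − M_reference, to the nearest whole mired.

(t − 60)^(-0.1332) = 214/329.7 = 0.64907.
t − 60 = 0.64907^(1/-0.1332) = 0.64907^(-7.508) = 25.657, so t = 85.657.
T = 100·t = 8566 K → 8600 K to the nearest 100 K.
M_estimate = 10⁶/8600 = 116.28; M_reference = 10⁶/5600 = 178.57.
ΔM = 116.28 − 178.57 = -62.29 → -62 mireds.

-62 mireds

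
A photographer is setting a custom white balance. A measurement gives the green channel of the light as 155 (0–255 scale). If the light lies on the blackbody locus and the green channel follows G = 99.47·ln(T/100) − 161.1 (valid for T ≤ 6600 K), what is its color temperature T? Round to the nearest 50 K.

ln t = (155 + 161.1) / 99.47 = 3.1778.
t = e^3.1778 = 23.995.
T = 100·t = 2399 K → 2400 K to the nearest 50 K.

2400 K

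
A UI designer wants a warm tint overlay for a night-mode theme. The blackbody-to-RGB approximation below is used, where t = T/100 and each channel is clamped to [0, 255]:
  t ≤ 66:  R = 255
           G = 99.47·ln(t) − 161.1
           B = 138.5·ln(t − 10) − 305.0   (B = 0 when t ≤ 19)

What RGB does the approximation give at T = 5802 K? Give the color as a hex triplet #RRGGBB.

#FFF3E7

t = 5802/100 = 58.02; the t ≤ 66 branch applies.
R = 255 by definition for t ≤ 66.
G = 99.47·ln 58.02 − 161.1 = 99.47·4.0608 − 161.1 = 242.827.
B = 138.5·ln(58.02 − 10) − 305.0 = 138.5·ln 48.02 − 305.0 = 138.5·3.8716 − 305.0 = 231.219.
Rounded: (255, 243, 231).
In hex: #FFF3E7.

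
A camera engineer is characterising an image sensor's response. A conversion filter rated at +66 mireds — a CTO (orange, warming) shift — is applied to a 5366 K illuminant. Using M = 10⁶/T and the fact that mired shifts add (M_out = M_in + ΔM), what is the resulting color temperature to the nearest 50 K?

3950 K

M_in = 10⁶/5366 = 186.36 mireds.
M_out = 186.36 + (+66) = 252.36 mireds.
T_out = 10⁶/252.36 = 3962.6 K → 3950 K.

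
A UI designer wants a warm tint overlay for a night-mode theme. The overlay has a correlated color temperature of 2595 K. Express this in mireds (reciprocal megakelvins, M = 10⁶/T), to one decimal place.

385.4 mireds

M = 10⁶ / 2595 = 385.356 → 385.4 mireds.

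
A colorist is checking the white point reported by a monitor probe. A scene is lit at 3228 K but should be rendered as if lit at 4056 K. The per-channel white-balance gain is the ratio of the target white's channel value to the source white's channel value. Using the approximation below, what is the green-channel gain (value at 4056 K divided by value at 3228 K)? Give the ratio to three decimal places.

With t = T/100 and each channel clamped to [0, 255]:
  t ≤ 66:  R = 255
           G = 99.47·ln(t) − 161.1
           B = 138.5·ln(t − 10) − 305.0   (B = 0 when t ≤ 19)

1.123

At 3228 K (t = 32.28):
  G = 99.47·ln 32.28 − 161.1 = 99.47·3.4744 − 161.1 = 184.503.
At 4056 K (t = 40.56):
  G = 99.47·ln 40.56 − 161.1 = 99.47·3.7028 − 161.1 = 207.216.
Gain = 207.216 / 184.503 = 1.1231 → 1.123.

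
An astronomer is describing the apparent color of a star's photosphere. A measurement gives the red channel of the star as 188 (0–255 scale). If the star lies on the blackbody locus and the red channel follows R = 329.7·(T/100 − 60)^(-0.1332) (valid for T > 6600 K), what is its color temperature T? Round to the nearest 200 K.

(t − 60)^(-0.1332) = 188/329.7 = 0.57022.
t − 60 = 0.57022^(1/-0.1332) = 0.57022^(-7.508) = 67.848, so t = 127.848.
T = 100·t = 12785 K → 12800 K to the nearest 200 K.

12800 K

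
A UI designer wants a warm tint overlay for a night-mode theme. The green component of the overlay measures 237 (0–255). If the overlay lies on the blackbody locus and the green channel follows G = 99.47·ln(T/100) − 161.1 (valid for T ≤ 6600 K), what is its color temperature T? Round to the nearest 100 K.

ln t = (237 + 161.1) / 99.47 = 4.0022.
t = e^4.0022 = 54.719.
T = 100·t = 5472 K → 5500 K to the nearest 100 K.

5500 K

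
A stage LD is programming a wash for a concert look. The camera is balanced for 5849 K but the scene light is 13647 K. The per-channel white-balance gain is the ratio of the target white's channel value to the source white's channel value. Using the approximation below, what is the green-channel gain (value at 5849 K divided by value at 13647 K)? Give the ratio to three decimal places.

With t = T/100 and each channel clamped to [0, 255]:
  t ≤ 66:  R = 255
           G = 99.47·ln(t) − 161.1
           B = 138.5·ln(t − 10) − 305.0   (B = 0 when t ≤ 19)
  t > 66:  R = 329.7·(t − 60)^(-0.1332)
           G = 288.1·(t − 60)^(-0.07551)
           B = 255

1.173

At 13647 K (t = 136.47):
  G = 288.1·(136.47 − 60)^(-0.07551) = 288.1·76.47^(-0.07551) = 288.1·0.72074 = 207.645.
At 5849 K (t = 58.49):
  G = 99.47·ln 58.49 − 161.1 = 99.47·4.0689 − 161.1 = 243.629.
Gain = 243.629 / 207.645 = 1.1733 → 1.173.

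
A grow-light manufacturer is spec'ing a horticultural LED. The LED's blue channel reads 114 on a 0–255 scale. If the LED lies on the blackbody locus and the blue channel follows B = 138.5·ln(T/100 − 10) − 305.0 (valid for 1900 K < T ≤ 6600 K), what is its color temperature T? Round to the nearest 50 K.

3050 K

ln(t − 10) = (114 + 305.0) / 138.5 = 3.0253.
t − 10 = e^3.0253 = 20.600, so t = 30.600.
T = 100·t = 3060 K → 3050 K to the nearest 50 K.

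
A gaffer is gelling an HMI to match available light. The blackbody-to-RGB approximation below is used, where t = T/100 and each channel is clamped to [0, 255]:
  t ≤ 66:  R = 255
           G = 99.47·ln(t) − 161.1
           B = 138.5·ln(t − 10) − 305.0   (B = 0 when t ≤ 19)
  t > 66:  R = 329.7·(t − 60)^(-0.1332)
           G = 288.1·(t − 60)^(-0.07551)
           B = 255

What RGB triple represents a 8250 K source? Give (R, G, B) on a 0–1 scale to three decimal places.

t = 8250/100 = 82.5; the t > 66 branch applies.
R = 329.7·(82.5 − 60)^(-0.1332) = 329.7·22.5^(-0.1332) = 329.7·0.66053 = 217.775.
G = 288.1·(82.5 − 60)^(-0.07551) = 288.1·22.5^(-0.07551) = 288.1·0.79049 = 227.740.
B = 255 by definition for t > 66.
Dividing each by 255: (0.8540, 0.8931, 1.0000) → (0.854, 0.893, 1.000).

(0.854, 0.893, 1.000)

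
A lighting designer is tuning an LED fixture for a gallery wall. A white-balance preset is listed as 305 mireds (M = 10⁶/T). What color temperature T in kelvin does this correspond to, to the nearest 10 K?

3280 K

T = 10⁶ / 305 = 3278.69 K → 3280 K.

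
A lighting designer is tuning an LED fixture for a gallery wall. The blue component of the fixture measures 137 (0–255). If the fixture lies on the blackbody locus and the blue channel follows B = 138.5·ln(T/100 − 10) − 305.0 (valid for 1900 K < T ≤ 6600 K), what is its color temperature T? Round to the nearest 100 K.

ln(t − 10) = (137 + 305.0) / 138.5 = 3.1913.
t − 10 = e^3.1913 = 24.321, so t = 34.321.
T = 100·t = 3432 K → 3400 K to the nearest 100 K.

3400 K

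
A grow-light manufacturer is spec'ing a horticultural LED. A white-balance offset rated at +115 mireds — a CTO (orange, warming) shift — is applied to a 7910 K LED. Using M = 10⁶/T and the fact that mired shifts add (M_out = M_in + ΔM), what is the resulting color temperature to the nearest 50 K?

M_in = 10⁶/7910 = 126.42 mireds.
M_out = 126.42 + (+115) = 241.42 mireds.
T_out = 10⁶/241.42 = 4142.1 K → 4150 K.

4150 K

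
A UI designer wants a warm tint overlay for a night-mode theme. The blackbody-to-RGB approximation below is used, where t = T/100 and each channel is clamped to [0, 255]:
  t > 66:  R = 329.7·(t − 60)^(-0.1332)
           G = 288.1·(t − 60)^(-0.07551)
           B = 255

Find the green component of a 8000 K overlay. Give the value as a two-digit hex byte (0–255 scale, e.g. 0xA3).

0xE6

t = 8000/100 = 80; the t > 66 branch applies.
G = 288.1·(80 − 60)^(-0.07551) = 288.1·20^(-0.07551) = 288.1·0.79755 = 229.775.
Rounded: 230; in hex, 0xE6.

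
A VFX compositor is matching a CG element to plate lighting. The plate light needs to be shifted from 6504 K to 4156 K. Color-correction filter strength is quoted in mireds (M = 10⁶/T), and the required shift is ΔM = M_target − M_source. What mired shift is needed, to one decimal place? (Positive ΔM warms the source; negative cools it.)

+86.9 mireds

M_source = 10⁶/6504 = 153.752; M_target = 10⁶/4156 = 240.616.
ΔM = 240.616 − 153.752 = 86.864 → +86.9 mireds, a warming shift.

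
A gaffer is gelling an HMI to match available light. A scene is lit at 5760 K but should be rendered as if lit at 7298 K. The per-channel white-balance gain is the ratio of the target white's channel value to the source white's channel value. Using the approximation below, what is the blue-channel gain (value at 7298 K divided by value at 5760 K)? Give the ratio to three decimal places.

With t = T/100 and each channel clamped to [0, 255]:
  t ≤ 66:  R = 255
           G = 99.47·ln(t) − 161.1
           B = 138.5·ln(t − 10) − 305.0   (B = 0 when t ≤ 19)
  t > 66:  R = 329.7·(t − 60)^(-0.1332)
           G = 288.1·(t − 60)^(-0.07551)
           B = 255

1.109

At 5760 K (t = 57.6):
  B = 138.5·ln(57.6 − 10) − 305.0 = 138.5·ln 47.6 − 305.0 = 138.5·3.8628 − 305.0 = 230.002.
At 7298 K (t = 72.98):
  B = 255 by definition for t > 66.
Gain = 255.000 / 230.002 = 1.1087 → 1.109.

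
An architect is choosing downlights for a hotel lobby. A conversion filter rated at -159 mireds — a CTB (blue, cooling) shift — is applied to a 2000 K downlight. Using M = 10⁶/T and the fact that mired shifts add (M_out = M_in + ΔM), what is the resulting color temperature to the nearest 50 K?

2950 K

M_in = 10⁶/2000 = 500.00 mireds.
M_out = 500.00 + (-159) = 341.00 mireds.
T_out = 10⁶/341.00 = 2932.6 K → 2950 K.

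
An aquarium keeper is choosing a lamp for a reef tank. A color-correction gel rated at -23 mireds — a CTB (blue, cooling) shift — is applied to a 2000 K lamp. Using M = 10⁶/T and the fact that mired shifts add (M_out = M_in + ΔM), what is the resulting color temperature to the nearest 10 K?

2100 K

M_in = 10⁶/2000 = 500.00 mireds.
M_out = 500.00 + (-23) = 477.00 mireds.
T_out = 10⁶/477.00 = 2096.4 K → 2100 K.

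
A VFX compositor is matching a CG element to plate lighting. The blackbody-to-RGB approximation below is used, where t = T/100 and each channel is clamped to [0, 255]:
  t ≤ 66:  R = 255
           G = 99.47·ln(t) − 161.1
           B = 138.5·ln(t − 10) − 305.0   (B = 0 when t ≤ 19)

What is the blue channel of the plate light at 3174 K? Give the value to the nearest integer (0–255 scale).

121

t = 3174/100 = 31.74; the t ≤ 66 branch applies.
B = 138.5·ln(31.74 − 10) − 305.0 = 138.5·ln 21.74 − 305.0 = 138.5·3.0792 − 305.0 = 121.463.
Rounded: 121.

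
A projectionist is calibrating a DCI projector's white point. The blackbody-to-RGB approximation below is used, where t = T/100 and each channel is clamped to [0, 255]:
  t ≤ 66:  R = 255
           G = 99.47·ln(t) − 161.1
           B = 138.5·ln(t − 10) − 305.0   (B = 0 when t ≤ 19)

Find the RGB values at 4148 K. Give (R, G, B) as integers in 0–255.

t = 4148/100 = 41.48; the t ≤ 66 branch applies.
R = 255 by definition for t ≤ 66.
G = 99.47·ln 41.48 − 161.1 = 99.47·3.7252 − 161.1 = 209.447.
B = 138.5·ln(41.48 − 10) − 305.0 = 138.5·ln 31.48 − 305.0 = 138.5·3.4494 − 305.0 = 172.735.
Rounded: (255, 209, 173).

(255, 209, 173)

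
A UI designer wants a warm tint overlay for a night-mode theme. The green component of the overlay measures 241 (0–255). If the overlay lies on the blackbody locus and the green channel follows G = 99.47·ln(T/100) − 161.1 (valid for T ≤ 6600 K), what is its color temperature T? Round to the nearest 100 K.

5700 K

ln t = (241 + 161.1) / 99.47 = 4.0424.
t = e^4.0424 = 56.964.
T = 100·t = 5696 K → 5700 K to the nearest 100 K.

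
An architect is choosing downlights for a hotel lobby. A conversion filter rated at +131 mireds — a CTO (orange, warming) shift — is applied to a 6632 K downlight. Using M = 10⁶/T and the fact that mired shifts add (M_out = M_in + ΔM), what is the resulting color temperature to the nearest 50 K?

M_in = 10⁶/6632 = 150.78 mireds.
M_out = 150.78 + (+131) = 281.78 mireds.
T_out = 10⁶/281.78 = 3548.8 K → 3550 K.

3550 K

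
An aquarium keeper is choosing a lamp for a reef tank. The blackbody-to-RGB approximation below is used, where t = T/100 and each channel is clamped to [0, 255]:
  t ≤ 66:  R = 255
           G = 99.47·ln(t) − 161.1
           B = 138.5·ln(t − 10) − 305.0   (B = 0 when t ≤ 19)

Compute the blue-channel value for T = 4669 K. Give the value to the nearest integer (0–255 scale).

194

t = 4669/100 = 46.69; the t ≤ 66 branch applies.
B = 138.5·ln(46.69 − 10) − 305.0 = 138.5·ln 36.69 − 305.0 = 138.5·3.6025 − 305.0 = 193.947.
Rounded: 194.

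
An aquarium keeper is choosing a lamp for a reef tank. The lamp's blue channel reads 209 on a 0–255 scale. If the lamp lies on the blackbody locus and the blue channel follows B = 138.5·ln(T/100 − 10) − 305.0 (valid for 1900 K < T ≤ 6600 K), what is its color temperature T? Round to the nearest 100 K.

ln(t − 10) = (209 + 305.0) / 138.5 = 3.7112.
t − 10 = e^3.7112 = 40.903, so t = 50.903.
T = 100·t = 5090 K → 5100 K to the nearest 100 K.

5100 K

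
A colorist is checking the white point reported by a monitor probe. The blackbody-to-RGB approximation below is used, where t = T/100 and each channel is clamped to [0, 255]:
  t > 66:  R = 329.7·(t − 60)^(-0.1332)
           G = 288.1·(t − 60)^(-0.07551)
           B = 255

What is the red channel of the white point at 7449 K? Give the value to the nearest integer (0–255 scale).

231

t = 7449/100 = 74.49; the t > 66 branch applies.
R = 329.7·(74.49 − 60)^(-0.1332) = 329.7·14.49^(-0.1332) = 329.7·0.70040 = 230.922.
Rounded: 231.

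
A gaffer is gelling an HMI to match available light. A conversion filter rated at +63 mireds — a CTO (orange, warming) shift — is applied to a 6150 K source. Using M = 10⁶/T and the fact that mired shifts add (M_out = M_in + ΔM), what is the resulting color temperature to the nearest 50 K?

M_in = 10⁶/6150 = 162.60 mireds.
M_out = 162.60 + (+63) = 225.60 mireds.
T_out = 10⁶/225.60 = 4432.6 K → 4450 K.

4450 K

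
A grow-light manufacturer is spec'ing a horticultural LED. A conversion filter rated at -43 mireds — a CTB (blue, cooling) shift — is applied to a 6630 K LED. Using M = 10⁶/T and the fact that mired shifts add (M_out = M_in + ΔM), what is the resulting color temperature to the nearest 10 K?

M_in = 10⁶/6630 = 150.83 mireds.
M_out = 150.83 + (-43) = 107.83 mireds.
T_out = 10⁶/107.83 = 9273.9 K → 9270 K.

9270 K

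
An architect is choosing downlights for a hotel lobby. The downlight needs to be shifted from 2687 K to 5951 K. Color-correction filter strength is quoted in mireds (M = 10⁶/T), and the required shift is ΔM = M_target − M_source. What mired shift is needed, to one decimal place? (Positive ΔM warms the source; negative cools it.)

M_source = 10⁶/2687 = 372.162; M_target = 10⁶/5951 = 168.039.
ΔM = 168.039 − 372.162 = -204.123 → -204.1 mireds, a cooling shift.

-204.1 mireds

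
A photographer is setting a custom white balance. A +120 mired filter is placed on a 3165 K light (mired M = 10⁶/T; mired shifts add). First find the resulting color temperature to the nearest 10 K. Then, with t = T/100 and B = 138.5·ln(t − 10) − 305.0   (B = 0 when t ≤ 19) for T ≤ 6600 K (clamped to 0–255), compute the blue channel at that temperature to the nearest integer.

49

M_in = 10⁶/3165 = 315.96; M_out = 315.96 + (+120) = 435.96.
T_out = 10⁶/435.96 = 2293.8 K → 2290 K; t = 22.9.
B = 138.5·ln(22.9 − 10) − 305.0 = 138.5·ln 12.9 − 305.0 = 138.5·2.5572 − 305.0 = 49.176.
Rounded: 49.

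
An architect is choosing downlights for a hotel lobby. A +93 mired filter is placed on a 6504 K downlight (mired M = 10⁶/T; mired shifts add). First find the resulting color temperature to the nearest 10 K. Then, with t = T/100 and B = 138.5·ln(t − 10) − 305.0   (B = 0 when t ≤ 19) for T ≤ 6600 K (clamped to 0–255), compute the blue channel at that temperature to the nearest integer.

168

M_in = 10⁶/6504 = 153.75; M_out = 153.75 + (+93) = 246.75.
T_out = 10⁶/246.75 = 4052.7 K → 4050 K; t = 40.5.
B = 138.5·ln(40.5 − 10) − 305.0 = 138.5·ln 30.5 − 305.0 = 138.5·3.4177 − 305.0 = 168.355.
Rounded: 168.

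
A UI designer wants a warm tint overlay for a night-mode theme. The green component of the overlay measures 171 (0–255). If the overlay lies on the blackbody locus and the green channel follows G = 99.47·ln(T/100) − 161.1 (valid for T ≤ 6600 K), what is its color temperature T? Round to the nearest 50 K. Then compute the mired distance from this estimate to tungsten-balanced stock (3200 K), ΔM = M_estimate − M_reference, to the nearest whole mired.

ln t = (171 + 161.1) / 99.47 = 3.3387.
t = e^3.3387 = 28.182.
T = 100·t = 2818 K → 2800 K to the nearest 50 K.
M_estimate = 10⁶/2800 = 357.14; M_reference = 10⁶/3200 = 312.50.
ΔM = 357.14 − 312.50 = 44.64 → +45 mireds.

+45 mireds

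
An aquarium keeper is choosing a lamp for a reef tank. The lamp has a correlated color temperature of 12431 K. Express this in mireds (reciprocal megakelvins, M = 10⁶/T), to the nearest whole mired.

M = 10⁶ / 12431 = 80.444 → 80 mireds.

80 mireds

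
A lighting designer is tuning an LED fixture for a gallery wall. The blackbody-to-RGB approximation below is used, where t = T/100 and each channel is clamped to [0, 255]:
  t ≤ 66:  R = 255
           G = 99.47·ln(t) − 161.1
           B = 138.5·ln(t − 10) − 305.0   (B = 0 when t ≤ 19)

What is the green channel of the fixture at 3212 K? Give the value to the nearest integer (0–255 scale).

t = 3212/100 = 32.12; the t ≤ 66 branch applies.
G = 99.47·ln 32.12 − 161.1 = 99.47·3.4695 − 161.1 = 184.009.
Rounded: 184.

184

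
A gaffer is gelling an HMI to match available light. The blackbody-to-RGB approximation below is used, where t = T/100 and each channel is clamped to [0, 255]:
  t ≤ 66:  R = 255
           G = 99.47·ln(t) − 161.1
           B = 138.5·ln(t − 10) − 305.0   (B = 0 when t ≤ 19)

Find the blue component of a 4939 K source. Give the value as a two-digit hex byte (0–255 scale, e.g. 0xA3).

t = 4939/100 = 49.39; the t ≤ 66 branch applies.
B = 138.5·ln(49.39 − 10) − 305.0 = 138.5·ln 39.39 − 305.0 = 138.5·3.6735 − 305.0 = 203.781.
Rounded: 204; in hex, 0xCC.

0xCC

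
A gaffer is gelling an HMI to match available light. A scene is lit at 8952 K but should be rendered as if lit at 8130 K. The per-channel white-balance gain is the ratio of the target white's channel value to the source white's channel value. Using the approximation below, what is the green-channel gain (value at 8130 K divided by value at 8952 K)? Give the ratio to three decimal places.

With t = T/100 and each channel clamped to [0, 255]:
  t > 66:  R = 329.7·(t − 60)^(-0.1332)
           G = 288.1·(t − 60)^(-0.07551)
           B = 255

1.025

At 8952 K (t = 89.52):
  G = 288.1·(89.52 − 60)^(-0.07551) = 288.1·29.52^(-0.07551) = 288.1·0.77445 = 223.118.
At 8130 K (t = 81.3):
  G = 288.1·(81.3 − 60)^(-0.07551) = 288.1·21.3^(-0.07551) = 288.1·0.79377 = 228.685.
Gain = 228.685 / 223.118 = 1.0249 → 1.025.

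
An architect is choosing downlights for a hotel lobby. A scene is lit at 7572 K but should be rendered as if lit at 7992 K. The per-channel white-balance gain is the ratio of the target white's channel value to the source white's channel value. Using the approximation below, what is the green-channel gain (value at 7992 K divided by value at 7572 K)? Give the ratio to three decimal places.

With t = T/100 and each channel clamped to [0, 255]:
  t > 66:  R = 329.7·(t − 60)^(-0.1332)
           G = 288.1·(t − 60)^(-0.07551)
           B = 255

At 7572 K (t = 75.72):
  G = 288.1·(75.72 − 60)^(-0.07551) = 288.1·15.72^(-0.07551) = 288.1·0.81219 = 233.991.
At 7992 K (t = 79.92):
  G = 288.1·(79.92 − 60)^(-0.07551) = 288.1·19.92^(-0.07551) = 288.1·0.79779 = 229.844.
Gain = 229.844 / 233.991 = 0.9823 → 0.982.

0.982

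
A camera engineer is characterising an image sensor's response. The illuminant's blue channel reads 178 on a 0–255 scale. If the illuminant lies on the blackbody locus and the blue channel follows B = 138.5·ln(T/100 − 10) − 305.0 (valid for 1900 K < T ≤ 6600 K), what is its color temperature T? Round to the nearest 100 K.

4300 K

ln(t − 10) = (178 + 305.0) / 138.5 = 3.4874.
t − 10 = e^3.4874 = 32.700, so t = 42.700.
T = 100·t = 4270 K → 4300 K to the nearest 100 K.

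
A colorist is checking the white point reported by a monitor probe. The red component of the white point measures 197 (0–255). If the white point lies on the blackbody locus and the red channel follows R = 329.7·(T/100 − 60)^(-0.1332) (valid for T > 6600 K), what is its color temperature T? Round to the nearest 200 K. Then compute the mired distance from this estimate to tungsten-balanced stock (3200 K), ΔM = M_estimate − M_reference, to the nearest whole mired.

(t − 60)^(-0.1332) = 197/329.7 = 0.59751.
t − 60 = 0.59751^(1/-0.1332) = 0.59751^(-7.508) = 47.761, so t = 107.761.
T = 100·t = 10776 K → 10800 K to the nearest 200 K.
M_estimate = 10⁶/10800 = 92.59; M_reference = 10⁶/3200 = 312.50.
ΔM = 92.59 − 312.50 = -219.91 → -220 mireds.

-220 mireds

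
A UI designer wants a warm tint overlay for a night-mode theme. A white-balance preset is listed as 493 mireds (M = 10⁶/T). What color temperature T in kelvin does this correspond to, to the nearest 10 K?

T = 10⁶ / 493 = 2028.40 K → 2030 K.

2030 K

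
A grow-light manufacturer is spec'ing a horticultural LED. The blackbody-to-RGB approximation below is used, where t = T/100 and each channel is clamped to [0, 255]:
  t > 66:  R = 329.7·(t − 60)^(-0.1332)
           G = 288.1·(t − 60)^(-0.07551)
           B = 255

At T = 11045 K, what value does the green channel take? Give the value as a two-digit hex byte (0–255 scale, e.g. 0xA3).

0xD6

t = 11045/100 = 110.45; the t > 66 branch applies.
G = 288.1·(110.45 − 60)^(-0.07551) = 288.1·50.45^(-0.07551) = 288.1·0.74373 = 214.269.
Rounded: 214; in hex, 0xD6.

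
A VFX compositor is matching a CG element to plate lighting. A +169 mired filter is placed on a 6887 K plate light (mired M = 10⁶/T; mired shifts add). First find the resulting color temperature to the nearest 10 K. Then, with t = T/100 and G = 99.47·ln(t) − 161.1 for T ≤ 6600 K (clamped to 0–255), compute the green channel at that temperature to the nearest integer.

M_in = 10⁶/6887 = 145.20; M_out = 145.20 + (+169) = 314.20.
T_out = 10⁶/314.20 = 3182.7 K → 3180 K; t = 31.8.
G = 99.47·ln 31.8 − 161.1 = 99.47·3.4595 − 161.1 = 183.013.
Rounded: 183.

183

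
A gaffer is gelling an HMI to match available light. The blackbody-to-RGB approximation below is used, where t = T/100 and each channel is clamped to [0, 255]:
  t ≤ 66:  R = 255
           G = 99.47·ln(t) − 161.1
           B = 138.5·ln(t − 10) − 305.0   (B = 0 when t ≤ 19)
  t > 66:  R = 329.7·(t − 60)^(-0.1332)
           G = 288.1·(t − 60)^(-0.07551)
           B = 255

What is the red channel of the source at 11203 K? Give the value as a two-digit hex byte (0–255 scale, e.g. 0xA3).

t = 11203/100 = 112.03; the t > 66 branch applies.
R = 329.7·(112.03 − 60)^(-0.1332) = 329.7·52.03^(-0.1332) = 329.7·0.59074 = 194.766.
Rounded: 195; in hex, 0xC3.

0xC3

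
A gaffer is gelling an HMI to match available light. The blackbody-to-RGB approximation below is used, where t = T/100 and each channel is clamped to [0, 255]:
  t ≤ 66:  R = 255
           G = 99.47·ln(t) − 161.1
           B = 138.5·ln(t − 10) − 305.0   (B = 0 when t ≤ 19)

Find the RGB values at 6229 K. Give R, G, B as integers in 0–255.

t = 6229/100 = 62.29; the t ≤ 66 branch applies.
R = 255 by definition for t ≤ 66.
G = 99.47·ln 62.29 − 161.1 = 99.47·4.1318 − 161.1 = 249.890.
B = 138.5·ln(62.29 − 10) − 305.0 = 138.5·ln 52.29 − 305.0 = 138.5·3.9568 − 305.0 = 243.018.
Rounded: (255, 250, 243).

R=255, G=250, B=243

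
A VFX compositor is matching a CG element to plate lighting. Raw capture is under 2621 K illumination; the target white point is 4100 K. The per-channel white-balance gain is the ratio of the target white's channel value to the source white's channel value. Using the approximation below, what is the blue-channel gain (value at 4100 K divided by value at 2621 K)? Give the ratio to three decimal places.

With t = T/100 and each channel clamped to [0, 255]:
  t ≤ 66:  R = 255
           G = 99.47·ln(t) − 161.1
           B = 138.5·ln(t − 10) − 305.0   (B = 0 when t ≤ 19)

At 2621 K (t = 26.21):
  B = 138.5·ln(26.21 − 10) − 305.0 = 138.5·ln 16.21 − 305.0 = 138.5·2.7856 − 305.0 = 80.810.
At 4100 K (t = 41):
  B = 138.5·ln(41 − 10) − 305.0 = 138.5·ln 31 − 305.0 = 138.5·3.4340 − 305.0 = 170.607.
Gain = 170.607 / 80.810 = 2.1112 → 2.111.

2.111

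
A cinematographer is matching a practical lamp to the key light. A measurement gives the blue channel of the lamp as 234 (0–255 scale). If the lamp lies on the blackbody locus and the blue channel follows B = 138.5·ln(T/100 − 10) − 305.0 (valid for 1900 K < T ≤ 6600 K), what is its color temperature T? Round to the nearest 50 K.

ln(t − 10) = (234 + 305.0) / 138.5 = 3.8917.
t − 10 = e^3.8917 = 48.994, so t = 58.994.
T = 100·t = 5899 K → 5900 K to the nearest 50 K.

5900 K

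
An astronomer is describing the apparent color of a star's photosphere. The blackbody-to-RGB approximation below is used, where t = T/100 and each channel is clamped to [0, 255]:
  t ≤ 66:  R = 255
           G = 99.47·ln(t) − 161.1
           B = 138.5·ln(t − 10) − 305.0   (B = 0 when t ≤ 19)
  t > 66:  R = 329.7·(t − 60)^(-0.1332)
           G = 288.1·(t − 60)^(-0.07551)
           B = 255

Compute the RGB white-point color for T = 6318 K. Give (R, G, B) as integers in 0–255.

(255, 251, 245)

t = 6318/100 = 63.18; the t ≤ 66 branch applies.
R = 255 by definition for t ≤ 66.
G = 99.47·ln 63.18 − 161.1 = 99.47·4.1460 − 161.1 = 251.301.
B = 138.5·ln(63.18 − 10) − 305.0 = 138.5·ln 53.18 − 305.0 = 138.5·3.9737 − 305.0 = 245.355.
Rounded: (255, 251, 245).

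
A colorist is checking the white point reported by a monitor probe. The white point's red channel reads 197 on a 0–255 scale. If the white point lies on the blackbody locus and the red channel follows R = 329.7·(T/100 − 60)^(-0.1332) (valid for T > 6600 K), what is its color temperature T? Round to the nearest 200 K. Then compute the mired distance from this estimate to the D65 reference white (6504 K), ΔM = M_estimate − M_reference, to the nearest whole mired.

(t − 60)^(-0.1332) = 197/329.7 = 0.59751.
t − 60 = 0.59751^(1/-0.1332) = 0.59751^(-7.508) = 47.761, so t = 107.761.
T = 100·t = 10776 K → 10800 K to the nearest 200 K.
M_estimate = 10⁶/10800 = 92.59; M_reference = 10⁶/6504 = 153.75.
ΔM = 92.59 − 153.75 = -61.16 → -61 mireds.

-61 mireds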